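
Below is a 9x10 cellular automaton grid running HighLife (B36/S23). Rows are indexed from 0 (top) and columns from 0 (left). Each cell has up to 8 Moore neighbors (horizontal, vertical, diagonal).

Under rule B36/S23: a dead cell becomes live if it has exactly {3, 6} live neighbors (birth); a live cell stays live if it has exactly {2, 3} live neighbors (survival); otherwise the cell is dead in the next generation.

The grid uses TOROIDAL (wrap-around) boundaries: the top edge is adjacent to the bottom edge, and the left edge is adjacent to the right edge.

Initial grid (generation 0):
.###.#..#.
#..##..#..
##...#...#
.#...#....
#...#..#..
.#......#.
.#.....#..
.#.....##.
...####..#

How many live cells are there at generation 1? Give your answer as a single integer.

Answer: 41

Derivation:
Simulating step by step:
Generation 0 (given above): 30 live cells
Generation 1: 41 live cells
##.....###
...#.##.#.
.##..##..#
.#..###..#
##........
##.....##.
###....#..
#.#.##.##.
##.#.##..#
Population at generation 1: 41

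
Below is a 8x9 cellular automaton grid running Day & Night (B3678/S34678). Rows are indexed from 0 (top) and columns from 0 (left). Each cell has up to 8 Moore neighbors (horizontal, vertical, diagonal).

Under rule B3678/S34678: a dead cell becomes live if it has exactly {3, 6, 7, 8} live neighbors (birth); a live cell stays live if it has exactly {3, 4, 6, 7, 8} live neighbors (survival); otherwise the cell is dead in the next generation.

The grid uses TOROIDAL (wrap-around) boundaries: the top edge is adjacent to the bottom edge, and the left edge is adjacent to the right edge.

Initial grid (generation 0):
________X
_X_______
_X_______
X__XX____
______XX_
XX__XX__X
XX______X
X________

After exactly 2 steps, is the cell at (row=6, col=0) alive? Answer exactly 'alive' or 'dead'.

Simulating step by step:
Generation 0 (given above): 17 live cells
Generation 1: 14 live cells
X________
X________
X_X______
_________
_X_X_____
_X____X_X
XX______X
XX_______
Generation 2: 17 live cells
X_______X
________X
_X_______
_XX______
X_X______
XX_____X_
XXX____XX
_X_______

Cell (6,0) at generation 2: 1 -> alive

Answer: alive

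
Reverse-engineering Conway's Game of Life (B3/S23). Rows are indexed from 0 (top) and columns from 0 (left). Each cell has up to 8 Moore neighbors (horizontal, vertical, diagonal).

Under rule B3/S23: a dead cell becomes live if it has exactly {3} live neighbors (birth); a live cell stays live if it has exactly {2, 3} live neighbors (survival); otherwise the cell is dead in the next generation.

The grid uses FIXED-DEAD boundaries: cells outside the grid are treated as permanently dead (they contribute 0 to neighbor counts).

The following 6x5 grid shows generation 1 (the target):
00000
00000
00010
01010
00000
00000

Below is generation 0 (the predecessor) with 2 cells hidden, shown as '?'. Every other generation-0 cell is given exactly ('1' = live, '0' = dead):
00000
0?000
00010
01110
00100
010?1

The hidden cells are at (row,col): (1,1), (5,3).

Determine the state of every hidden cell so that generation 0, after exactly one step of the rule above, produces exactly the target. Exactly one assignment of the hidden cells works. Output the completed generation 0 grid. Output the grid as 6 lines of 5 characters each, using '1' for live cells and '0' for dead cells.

Answer: 00000
00000
00010
01110
00100
01001

Derivation:
Hidden generation-0 cells (in order): (1,1), (5,3).
A hidden cell only influences target cells in its own 3x3 neighborhood. Try each of the 2^2 = 4 assignments, step the completed generation 0 forward once under B3/S23, and compare with the target:
  (1,1)=0 (5,3)=0 -> step reproduces the target at every cell -> ACCEPT
  (1,1)=0 (5,3)=1 -> step gives (4,4)='1' but target has '0' -> reject
  (1,1)=1 (5,3)=0 -> step gives (2,1)='1' but target has '0' -> reject
  (1,1)=1 (5,3)=1 -> step gives (2,1)='1' but target has '0' -> reject
Unique solution: (1,1)=dead, (5,3)=dead.
Check: live-neighbor counts of every cell in the completed generation 0:
00000
00111
12422
12432
24442
11220
Applying B3/S23 to generation 0 with these counts gives:
00000
00000
00010
01010
00000
00000
which matches the target exactly.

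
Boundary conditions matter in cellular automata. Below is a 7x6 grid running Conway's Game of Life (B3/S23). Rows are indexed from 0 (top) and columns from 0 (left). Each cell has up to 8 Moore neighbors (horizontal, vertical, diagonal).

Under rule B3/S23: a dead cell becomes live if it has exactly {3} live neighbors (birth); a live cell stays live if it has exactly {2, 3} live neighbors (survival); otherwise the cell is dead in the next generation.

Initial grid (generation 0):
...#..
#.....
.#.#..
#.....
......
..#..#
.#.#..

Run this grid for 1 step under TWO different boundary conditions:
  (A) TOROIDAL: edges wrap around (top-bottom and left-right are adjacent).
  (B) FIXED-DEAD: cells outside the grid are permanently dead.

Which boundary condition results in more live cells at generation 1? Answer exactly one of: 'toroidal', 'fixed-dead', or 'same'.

Under TOROIDAL boundary, generation 1:
..#...
..#...
##....
......
......
..#...
...##.
Population = 7

Under FIXED-DEAD boundary, generation 1:
......
..#...
##....
......
......
..#...
..#...
Population = 5

Comparison: toroidal=7, fixed-dead=5 -> toroidal

Answer: toroidal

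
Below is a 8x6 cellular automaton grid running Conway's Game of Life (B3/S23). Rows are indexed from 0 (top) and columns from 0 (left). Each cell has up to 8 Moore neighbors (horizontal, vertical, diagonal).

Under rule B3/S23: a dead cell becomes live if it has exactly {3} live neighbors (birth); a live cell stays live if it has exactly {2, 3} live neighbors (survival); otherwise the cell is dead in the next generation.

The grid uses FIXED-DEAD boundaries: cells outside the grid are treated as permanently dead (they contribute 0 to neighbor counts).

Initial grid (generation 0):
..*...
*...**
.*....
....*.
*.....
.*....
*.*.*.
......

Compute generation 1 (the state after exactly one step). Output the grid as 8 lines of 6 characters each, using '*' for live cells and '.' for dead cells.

Answer: ......
.*....
....**
......
......
**....
.*....
......

Derivation:
Simulating step by step:
Generation 0 (given above): 11 live cells
Generation 1: 6 live cells
(generation 1 grid is the final answer)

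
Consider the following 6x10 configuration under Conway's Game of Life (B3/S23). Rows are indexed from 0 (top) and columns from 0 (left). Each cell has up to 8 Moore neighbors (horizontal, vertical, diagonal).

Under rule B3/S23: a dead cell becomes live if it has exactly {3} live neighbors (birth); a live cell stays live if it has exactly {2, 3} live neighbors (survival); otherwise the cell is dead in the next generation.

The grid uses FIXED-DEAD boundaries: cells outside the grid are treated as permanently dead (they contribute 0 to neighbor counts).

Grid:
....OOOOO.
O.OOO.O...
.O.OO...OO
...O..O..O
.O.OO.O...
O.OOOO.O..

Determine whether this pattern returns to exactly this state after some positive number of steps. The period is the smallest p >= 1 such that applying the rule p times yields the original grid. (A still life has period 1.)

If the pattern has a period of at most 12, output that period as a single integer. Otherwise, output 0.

Simulating and comparing each generation to the original:
Gen 0 (original, given above): 28 live cells
Gen 1: 21 live cells, differs from original
Gen 2: 20 live cells, differs from original
Gen 3: 15 live cells, differs from original
Gen 4: 15 live cells, differs from original
Gen 5: 16 live cells, differs from original
Gen 6: 19 live cells, differs from original
Gen 7: 12 live cells, differs from original
Gen 8: 11 live cells, differs from original
Gen 9: 11 live cells, differs from original
Gen 10: 13 live cells, differs from original
Gen 11: 12 live cells, differs from original
Gen 12: 17 live cells, differs from original
No period found within 12 steps.

Answer: 0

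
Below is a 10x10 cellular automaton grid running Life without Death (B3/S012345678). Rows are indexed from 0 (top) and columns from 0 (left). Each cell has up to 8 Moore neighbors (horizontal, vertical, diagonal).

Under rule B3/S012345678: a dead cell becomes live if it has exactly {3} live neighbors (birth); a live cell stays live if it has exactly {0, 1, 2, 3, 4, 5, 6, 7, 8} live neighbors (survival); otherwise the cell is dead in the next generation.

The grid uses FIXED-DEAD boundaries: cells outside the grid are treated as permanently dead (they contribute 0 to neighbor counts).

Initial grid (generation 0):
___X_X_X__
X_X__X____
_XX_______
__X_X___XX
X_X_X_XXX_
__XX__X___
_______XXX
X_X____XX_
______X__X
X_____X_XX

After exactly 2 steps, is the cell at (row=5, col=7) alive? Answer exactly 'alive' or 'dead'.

Simulating step by step:
Generation 0 (given above): 34 live cells
Generation 1: 51 live cells
___XXXXX__
X_XXXXX___
_XX_______
__X_XX__XX
X_X_X_XXXX
_XXX_XX__X
_XXX__XXXX
X_X___XXX_
_X____X__X
X_____XXXX
Generation 2: 62 live cells
__XXXXXX__
X_XXXXXX__
_XX___X___
__X_XXX_XX
X_X_X_XXXX
XXXX_XX__X
XXXXX_XXXX
X_XX_XXXX_
XX___XX__X
X_____XXXX

Cell (5,7) at generation 2: 0 -> dead

Answer: dead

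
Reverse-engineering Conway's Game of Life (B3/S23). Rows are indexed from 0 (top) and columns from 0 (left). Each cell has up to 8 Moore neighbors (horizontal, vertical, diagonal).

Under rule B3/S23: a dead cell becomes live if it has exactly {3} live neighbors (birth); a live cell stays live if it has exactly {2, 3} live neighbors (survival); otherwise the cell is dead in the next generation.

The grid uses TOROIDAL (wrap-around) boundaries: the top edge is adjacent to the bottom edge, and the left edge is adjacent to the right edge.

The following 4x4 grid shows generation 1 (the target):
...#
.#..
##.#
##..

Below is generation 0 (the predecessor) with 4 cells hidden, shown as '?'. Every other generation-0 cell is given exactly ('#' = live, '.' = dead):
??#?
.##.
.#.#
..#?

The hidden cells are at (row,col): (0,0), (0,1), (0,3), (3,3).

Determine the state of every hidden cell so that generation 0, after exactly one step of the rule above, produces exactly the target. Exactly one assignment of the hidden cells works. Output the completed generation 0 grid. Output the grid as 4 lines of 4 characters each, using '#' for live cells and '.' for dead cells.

Hidden generation-0 cells (in order): (0,0), (0,1), (0,3), (3,3).
A hidden cell only influences target cells in its own 3x3 neighborhood. Try each of the 2^4 = 16 assignments, step the completed generation 0 forward once under B3/S23, and compare with the target:
  (0,0)=. (0,1)=. (0,3)=. (3,3)=. -> step gives (0,2)='#' but target has '.' -> reject
  (0,0)=. (0,1)=. (0,3)=. (3,3)=# -> step gives (0,3)='.' but target has '#' -> reject
  (0,0)=. (0,1)=. (0,3)=# (3,3)=. -> step reproduces the target at every cell -> ACCEPT
  (0,0)=. (0,1)=. (0,3)=# (3,3)=# -> step gives (0,0)='#' but target has '.' -> reject
  (0,0)=. (0,1)=# (0,3)=. (3,3)=. -> step gives (1,1)='.' but target has '#' -> reject
  (0,0)=. (0,1)=# (0,3)=. (3,3)=# -> step gives (0,0)='#' but target has '.' -> reject
  (0,0)=. (0,1)=# (0,3)=# (3,3)=. -> step gives (0,0)='#' but target has '.' -> reject
  (0,0)=. (0,1)=# (0,3)=# (3,3)=# -> step gives (0,3)='.' but target has '#' -> reject
  (0,0)=# (0,1)=. (0,3)=. (3,3)=. -> step gives (0,2)='#' but target has '.' -> reject
  (0,0)=# (0,1)=. (0,3)=. (3,3)=# -> step gives (0,0)='#' but target has '.' -> reject
  (0,0)=# (0,1)=. (0,3)=# (3,3)=. -> step gives (0,0)='#' but target has '.' -> reject
  (0,0)=# (0,1)=. (0,3)=# (3,3)=# -> step gives (0,0)='#' but target has '.' -> reject
  (0,0)=# (0,1)=# (0,3)=. (3,3)=. -> step gives (0,0)='#' but target has '.' -> reject
  (0,0)=# (0,1)=# (0,3)=. (3,3)=# -> step gives (0,0)='#' but target has '.' -> reject
  (0,0)=# (0,1)=# (0,3)=# (3,3)=. -> step gives (0,0)='#' but target has '.' -> reject
  (0,0)=# (0,1)=# (0,3)=# (3,3)=# -> step gives (0,3)='.' but target has '#' -> reject
Unique solution: (0,0)=dead, (0,1)=dead, (0,3)=live, (3,3)=dead.
Check: live-neighbor counts of every cell in the completed generation 0:
2443
4354
3352
3344
Applying B3/S23 to generation 0 with these counts gives:
...#
.#..
##.#
##..
which matches the target exactly.

Answer: ..##
.##.
.#.#
..#.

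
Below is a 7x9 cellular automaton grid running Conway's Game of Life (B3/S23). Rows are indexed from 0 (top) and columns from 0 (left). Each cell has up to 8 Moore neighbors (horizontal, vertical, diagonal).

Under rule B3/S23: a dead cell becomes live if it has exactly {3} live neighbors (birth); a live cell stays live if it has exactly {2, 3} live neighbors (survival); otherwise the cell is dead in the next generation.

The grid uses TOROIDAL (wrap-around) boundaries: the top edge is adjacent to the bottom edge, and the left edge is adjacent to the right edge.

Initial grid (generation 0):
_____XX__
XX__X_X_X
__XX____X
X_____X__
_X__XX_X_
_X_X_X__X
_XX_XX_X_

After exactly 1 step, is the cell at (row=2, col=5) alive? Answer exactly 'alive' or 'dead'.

Answer: alive

Derivation:
Simulating step by step:
Generation 0 (given above): 25 live cells
Generation 1: 38 live cells
__XX____X
XXXXX_X_X
__XX_X__X
XXXXXXXXX
_XX_XX_XX
_X_X___XX
XXXX___X_

Cell (2,5) at generation 1: 1 -> alive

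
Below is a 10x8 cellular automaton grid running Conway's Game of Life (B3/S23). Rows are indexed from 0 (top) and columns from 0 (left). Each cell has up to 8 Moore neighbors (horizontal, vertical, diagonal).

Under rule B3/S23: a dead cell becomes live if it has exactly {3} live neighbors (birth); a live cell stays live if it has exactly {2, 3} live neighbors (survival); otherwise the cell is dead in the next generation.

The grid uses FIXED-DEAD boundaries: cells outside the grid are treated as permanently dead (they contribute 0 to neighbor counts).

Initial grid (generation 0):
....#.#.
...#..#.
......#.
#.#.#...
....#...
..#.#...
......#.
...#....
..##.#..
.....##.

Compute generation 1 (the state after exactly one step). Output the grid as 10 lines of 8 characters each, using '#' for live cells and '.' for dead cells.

Answer: .....#..
......##
...#.#..
...#.#..
.#..##..
...#.#..
...#....
..###...
..##.##.
....###.

Derivation:
Simulating step by step:
Generation 0 (given above): 18 live cells
Generation 1: 23 live cells
(generation 1 grid is the final answer)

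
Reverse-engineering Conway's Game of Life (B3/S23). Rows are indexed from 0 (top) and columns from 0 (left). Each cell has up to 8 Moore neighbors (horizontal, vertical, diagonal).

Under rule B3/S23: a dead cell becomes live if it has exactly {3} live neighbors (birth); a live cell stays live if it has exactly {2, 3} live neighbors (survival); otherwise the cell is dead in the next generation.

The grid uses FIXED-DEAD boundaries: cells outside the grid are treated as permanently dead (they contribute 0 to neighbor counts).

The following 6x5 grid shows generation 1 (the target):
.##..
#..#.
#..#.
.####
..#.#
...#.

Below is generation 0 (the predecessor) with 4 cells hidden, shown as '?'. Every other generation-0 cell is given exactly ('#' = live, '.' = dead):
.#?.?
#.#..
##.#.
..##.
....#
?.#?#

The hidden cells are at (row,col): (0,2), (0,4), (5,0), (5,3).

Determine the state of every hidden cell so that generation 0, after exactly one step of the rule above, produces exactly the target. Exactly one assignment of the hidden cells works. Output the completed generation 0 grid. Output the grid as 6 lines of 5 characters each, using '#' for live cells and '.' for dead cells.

Answer: .##..
#.#..
##.#.
..##.
....#
..#.#

Derivation:
Hidden generation-0 cells (in order): (0,2), (0,4), (5,0), (5,3).
A hidden cell only influences target cells in its own 3x3 neighborhood. Try each of the 2^4 = 16 assignments, step the completed generation 0 forward once under B3/S23, and compare with the target:
  (0,2)=. (0,4)=. (5,0)=. (5,3)=. -> step gives (0,2)='.' but target has '#' -> reject
  (0,2)=. (0,4)=. (5,0)=. (5,3)=# -> step gives (0,2)='.' but target has '#' -> reject
  (0,2)=. (0,4)=. (5,0)=# (5,3)=. -> step gives (0,2)='.' but target has '#' -> reject
  (0,2)=. (0,4)=. (5,0)=# (5,3)=# -> step gives (0,2)='.' but target has '#' -> reject
  (0,2)=. (0,4)=# (5,0)=. (5,3)=. -> step gives (0,2)='.' but target has '#' -> reject
  (0,2)=. (0,4)=# (5,0)=. (5,3)=# -> step gives (0,2)='.' but target has '#' -> reject
  (0,2)=. (0,4)=# (5,0)=# (5,3)=. -> step gives (0,2)='.' but target has '#' -> reject
  (0,2)=. (0,4)=# (5,0)=# (5,3)=# -> step gives (0,2)='.' but target has '#' -> reject
  (0,2)=# (0,4)=. (5,0)=. (5,3)=. -> step reproduces the target at every cell -> ACCEPT
  (0,2)=# (0,4)=. (5,0)=. (5,3)=# -> step gives (4,2)='.' but target has '#' -> reject
  (0,2)=# (0,4)=. (5,0)=# (5,3)=. -> step gives (4,1)='#' but target has '.' -> reject
  (0,2)=# (0,4)=. (5,0)=# (5,3)=# -> step gives (4,1)='#' but target has '.' -> reject
  (0,2)=# (0,4)=# (5,0)=. (5,3)=. -> step gives (0,3)='#' but target has '.' -> reject
  (0,2)=# (0,4)=# (5,0)=. (5,3)=# -> step gives (0,3)='#' but target has '.' -> reject
  (0,2)=# (0,4)=# (5,0)=# (5,3)=. -> step gives (0,3)='#' but target has '.' -> reject
  (0,2)=# (0,4)=# (5,0)=# (5,3)=# -> step gives (0,3)='#' but target has '.' -> reject
Unique solution: (0,2)=live, (0,4)=dead, (5,0)=dead, (5,3)=dead.
Check: live-neighbor counts of every cell in the completed generation 0:
23220
36431
24532
23333
02352
01031
Applying B3/S23 to generation 0 with these counts gives:
.##..
#..#.
#..#.
.####
..#.#
...#.
which matches the target exactly.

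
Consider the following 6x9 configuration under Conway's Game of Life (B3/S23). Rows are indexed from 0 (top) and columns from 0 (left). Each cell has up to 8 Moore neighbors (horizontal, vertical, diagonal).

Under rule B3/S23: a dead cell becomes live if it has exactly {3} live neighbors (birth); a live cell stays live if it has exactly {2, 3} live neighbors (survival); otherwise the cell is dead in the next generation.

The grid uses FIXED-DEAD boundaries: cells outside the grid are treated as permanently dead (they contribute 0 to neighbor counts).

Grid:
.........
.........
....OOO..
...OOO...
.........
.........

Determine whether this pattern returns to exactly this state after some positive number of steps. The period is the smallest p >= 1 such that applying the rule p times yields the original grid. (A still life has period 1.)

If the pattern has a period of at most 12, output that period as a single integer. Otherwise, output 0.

Answer: 2

Derivation:
Simulating and comparing each generation to the original:
Gen 0 (original, given above): 6 live cells
Gen 1: 6 live cells, differs from original
Gen 2: 6 live cells, MATCHES original -> period = 2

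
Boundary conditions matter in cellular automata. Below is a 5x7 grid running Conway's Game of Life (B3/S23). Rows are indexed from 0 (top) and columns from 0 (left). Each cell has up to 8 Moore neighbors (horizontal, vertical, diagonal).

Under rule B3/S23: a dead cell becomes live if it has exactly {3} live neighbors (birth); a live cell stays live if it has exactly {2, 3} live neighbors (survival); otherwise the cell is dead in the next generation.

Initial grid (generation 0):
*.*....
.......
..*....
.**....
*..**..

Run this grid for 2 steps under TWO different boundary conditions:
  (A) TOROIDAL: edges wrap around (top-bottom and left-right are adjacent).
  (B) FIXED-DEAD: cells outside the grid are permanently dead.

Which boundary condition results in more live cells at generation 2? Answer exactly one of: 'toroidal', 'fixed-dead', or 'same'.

Under TOROIDAL boundary, generation 2:
**.....
**.....
*......
*..*...
*..*...
Population = 9

Under FIXED-DEAD boundary, generation 2:
.......
.**....
*......
*......
.*.*...
Population = 6

Comparison: toroidal=9, fixed-dead=6 -> toroidal

Answer: toroidal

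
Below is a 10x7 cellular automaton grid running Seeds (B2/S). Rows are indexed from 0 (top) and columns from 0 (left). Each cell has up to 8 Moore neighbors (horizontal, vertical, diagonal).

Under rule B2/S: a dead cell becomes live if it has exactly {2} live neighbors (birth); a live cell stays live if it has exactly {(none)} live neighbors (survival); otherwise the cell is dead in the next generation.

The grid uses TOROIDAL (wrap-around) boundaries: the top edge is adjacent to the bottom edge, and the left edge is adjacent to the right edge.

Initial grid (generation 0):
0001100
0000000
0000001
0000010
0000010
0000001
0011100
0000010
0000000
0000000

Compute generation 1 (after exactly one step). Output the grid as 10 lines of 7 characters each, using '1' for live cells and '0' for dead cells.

Simulating step by step:
Generation 0 (given above): 10 live cells
Generation 1: 11 live cells
(generation 1 grid is the final answer)

Answer: 0000000
0001110
0000010
0000100
0000100
0010000
0000001
0010000
0000000
0001100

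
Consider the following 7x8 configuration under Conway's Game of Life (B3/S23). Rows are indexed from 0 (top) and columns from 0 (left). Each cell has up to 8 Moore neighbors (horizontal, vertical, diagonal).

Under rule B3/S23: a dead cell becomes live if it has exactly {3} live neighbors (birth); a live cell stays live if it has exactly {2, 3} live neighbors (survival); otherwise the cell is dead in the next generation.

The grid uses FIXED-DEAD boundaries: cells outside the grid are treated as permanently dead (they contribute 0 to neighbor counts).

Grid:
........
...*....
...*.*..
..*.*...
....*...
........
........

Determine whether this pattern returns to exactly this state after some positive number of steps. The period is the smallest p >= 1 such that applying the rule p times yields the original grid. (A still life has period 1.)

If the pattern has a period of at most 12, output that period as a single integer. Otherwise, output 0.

Answer: 2

Derivation:
Simulating and comparing each generation to the original:
Gen 0 (original, given above): 6 live cells
Gen 1: 6 live cells, differs from original
Gen 2: 6 live cells, MATCHES original -> period = 2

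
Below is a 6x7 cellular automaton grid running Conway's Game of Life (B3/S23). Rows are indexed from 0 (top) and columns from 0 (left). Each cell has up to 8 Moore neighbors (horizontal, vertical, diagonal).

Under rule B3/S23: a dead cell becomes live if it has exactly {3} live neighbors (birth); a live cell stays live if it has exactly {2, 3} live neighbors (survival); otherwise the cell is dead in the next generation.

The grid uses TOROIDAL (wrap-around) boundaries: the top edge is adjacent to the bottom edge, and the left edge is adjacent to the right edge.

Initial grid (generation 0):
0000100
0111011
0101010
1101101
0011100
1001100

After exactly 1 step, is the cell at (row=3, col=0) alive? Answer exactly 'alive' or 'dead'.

Simulating step by step:
Generation 0 (given above): 20 live cells
Generation 1: 14 live cells
1100001
1101011
0000000
1100001
0000001
0010010

Cell (3,0) at generation 1: 1 -> alive

Answer: alive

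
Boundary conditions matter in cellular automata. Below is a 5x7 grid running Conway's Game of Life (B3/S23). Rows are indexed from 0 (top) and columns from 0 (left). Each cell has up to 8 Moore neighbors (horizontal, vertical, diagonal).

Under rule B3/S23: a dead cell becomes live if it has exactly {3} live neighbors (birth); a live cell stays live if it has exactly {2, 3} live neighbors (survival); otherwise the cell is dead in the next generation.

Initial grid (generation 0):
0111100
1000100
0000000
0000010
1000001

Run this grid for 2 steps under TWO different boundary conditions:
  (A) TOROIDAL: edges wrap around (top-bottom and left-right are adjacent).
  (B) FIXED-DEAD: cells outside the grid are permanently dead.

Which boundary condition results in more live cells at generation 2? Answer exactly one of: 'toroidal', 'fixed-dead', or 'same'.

Answer: toroidal

Derivation:
Under TOROIDAL boundary, generation 2:
0000000
1100100
0000000
0111101
0000000
Population = 8

Under FIXED-DEAD boundary, generation 2:
0100100
0100100
0000000
0000000
0000000
Population = 4

Comparison: toroidal=8, fixed-dead=4 -> toroidal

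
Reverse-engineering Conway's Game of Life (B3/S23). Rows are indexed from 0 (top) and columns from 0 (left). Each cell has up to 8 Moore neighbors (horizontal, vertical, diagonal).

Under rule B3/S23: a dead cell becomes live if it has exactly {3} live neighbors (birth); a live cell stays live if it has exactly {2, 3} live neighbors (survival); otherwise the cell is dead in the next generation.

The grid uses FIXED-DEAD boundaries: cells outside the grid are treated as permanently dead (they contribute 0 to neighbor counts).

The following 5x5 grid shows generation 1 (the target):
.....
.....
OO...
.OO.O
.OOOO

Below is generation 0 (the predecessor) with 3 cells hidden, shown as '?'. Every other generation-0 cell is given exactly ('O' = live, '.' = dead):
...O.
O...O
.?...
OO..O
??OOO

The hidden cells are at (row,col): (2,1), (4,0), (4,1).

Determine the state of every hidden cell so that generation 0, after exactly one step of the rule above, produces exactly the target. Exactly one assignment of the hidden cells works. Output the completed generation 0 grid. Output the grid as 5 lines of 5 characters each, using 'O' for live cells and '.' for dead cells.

Answer: ...O.
O...O
.....
OO..O
..OOO

Derivation:
Hidden generation-0 cells (in order): (2,1), (4,0), (4,1).
A hidden cell only influences target cells in its own 3x3 neighborhood. Try each of the 2^3 = 8 assignments, step the completed generation 0 forward once under B3/S23, and compare with the target:
  (2,1)=. (4,0)=. (4,1)=. -> step reproduces the target at every cell -> ACCEPT
  (2,1)=. (4,0)=. (4,1)=O -> step gives (3,0)='O' but target has '.' -> reject
  (2,1)=. (4,0)=O (4,1)=. -> step gives (3,0)='O' but target has '.' -> reject
  (2,1)=. (4,0)=O (4,1)=O -> step gives (3,0)='O' but target has '.' -> reject
  (2,1)=O (4,0)=. (4,1)=. -> step gives (2,0)='.' but target has 'O' -> reject
  (2,1)=O (4,0)=. (4,1)=O -> step gives (2,0)='.' but target has 'O' -> reject
  (2,1)=O (4,0)=O (4,1)=. -> step gives (2,0)='.' but target has 'O' -> reject
  (2,1)=O (4,0)=O (4,1)=O -> step gives (2,0)='.' but target has 'O' -> reject
Unique solution: (2,1)=dead, (4,0)=dead, (4,1)=dead.
Check: live-neighbor counts of every cell in the completed generation 0:
11112
01121
33122
12342
23232
Applying B3/S23 to generation 0 with these counts gives:
.....
.....
OO...
.OO.O
.OOOO
which matches the target exactly.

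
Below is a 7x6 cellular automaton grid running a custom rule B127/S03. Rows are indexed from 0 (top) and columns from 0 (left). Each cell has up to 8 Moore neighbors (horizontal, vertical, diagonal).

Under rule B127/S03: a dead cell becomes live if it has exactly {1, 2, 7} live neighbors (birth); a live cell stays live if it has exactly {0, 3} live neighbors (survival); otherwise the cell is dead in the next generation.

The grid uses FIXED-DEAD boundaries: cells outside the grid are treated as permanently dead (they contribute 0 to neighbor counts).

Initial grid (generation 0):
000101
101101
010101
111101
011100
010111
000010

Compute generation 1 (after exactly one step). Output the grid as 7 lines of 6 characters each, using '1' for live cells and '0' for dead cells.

Simulating step by step:
Generation 0 (given above): 22 live cells
Generation 1: 10 live cells
(generation 1 grid is the final answer)

Answer: 110000
000100
001000
100000
000000
100000
111010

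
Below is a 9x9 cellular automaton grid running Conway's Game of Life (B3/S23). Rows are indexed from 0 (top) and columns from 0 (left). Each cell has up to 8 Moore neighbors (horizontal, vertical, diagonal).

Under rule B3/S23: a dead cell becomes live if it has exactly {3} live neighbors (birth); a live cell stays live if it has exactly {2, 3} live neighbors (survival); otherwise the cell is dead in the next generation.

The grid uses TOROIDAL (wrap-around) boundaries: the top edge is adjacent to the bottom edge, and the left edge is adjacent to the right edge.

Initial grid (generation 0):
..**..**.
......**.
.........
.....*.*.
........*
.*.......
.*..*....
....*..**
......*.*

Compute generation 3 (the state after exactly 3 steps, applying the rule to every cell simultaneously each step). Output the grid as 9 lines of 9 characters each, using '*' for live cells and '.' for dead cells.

Answer: ....**..*
........*
......*.*
.........
.........
.........
**......*
**..***.*
........*

Derivation:
Simulating step by step:
Generation 0 (given above): 17 live cells
Generation 1: 15 live cells
.....*..*
......**.
.......*.
.........
.........
*........
*........
*....*.**
...*.**.*
Generation 2: 15 live cells
....**..*
......***
......**.
.........
.........
.........
**.......
*...**.*.
.....*...
Generation 3: 16 live cells
(generation 3 grid is the final answer)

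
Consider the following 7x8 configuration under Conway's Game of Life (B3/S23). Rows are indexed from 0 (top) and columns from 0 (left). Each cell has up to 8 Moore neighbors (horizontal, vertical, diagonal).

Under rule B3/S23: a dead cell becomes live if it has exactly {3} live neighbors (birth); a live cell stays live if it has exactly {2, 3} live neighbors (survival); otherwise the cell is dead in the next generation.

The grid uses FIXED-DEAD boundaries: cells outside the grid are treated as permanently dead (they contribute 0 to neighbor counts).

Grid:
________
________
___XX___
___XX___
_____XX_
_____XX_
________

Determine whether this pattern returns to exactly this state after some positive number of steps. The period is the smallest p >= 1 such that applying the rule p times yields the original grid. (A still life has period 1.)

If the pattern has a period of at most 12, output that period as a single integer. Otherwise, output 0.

Simulating and comparing each generation to the original:
Gen 0 (original, given above): 8 live cells
Gen 1: 6 live cells, differs from original
Gen 2: 8 live cells, MATCHES original -> period = 2

Answer: 2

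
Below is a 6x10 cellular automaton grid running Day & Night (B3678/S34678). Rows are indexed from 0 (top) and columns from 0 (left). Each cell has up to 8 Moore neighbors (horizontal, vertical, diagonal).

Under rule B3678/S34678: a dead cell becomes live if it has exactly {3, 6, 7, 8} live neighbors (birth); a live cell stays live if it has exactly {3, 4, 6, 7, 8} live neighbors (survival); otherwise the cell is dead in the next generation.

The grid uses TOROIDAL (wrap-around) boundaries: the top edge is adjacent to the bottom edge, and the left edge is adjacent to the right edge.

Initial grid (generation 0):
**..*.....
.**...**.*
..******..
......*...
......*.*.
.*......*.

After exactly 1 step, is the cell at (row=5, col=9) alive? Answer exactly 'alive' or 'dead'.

Answer: alive

Derivation:
Simulating step by step:
Generation 0 (given above): 19 live cells
Generation 1: 22 live cells
**.....***
.**...***.
.***.*.**.
...**.*...
..........
*......*.*

Cell (5,9) at generation 1: 1 -> alive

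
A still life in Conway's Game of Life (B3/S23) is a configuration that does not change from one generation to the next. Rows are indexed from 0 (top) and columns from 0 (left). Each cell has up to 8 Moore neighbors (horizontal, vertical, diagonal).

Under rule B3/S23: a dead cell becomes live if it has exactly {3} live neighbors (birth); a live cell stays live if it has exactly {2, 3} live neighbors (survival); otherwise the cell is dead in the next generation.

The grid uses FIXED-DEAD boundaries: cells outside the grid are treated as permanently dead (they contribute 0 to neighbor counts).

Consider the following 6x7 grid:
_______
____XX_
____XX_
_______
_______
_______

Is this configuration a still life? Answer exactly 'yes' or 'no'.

Compute generation 1 and compare to generation 0 (given above):
Generation 1:
_______
____XX_
____XX_
_______
_______
_______
The grids are IDENTICAL -> still life.

Answer: yes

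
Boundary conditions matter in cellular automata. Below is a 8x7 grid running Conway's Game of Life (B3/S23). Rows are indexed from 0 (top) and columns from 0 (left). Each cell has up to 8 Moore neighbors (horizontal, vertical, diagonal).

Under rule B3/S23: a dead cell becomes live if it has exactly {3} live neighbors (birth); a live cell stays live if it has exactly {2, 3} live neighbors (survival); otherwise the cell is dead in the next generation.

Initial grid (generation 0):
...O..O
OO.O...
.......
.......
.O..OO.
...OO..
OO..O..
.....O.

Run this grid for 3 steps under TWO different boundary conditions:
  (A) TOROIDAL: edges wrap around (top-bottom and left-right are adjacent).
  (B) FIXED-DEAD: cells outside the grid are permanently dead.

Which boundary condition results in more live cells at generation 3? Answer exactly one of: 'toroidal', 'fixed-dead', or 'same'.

Answer: same

Derivation:
Under TOROIDAL boundary, generation 3:
.O....O
.......
.......
...OO..
O.OOOO.
O.O....
.O.....
.......
Population = 12

Under FIXED-DEAD boundary, generation 3:
.......
.......
.......
...OO..
..OOO..
OO.....
..OOO..
...OO..
Population = 12

Comparison: toroidal=12, fixed-dead=12 -> same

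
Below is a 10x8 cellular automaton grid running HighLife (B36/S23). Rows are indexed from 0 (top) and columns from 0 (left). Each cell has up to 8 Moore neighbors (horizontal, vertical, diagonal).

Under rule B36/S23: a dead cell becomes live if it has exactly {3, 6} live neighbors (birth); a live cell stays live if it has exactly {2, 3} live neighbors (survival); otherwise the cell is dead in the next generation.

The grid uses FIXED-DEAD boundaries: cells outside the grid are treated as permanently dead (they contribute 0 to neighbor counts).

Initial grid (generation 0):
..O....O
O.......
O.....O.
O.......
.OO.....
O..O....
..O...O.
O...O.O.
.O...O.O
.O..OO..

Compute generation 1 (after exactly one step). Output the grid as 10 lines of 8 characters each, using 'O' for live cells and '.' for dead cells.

Simulating step by step:
Generation 0 (given above): 21 live cells
Generation 1: 19 live cells
(generation 1 grid is the final answer)

Answer: ........
.O......
OO......
O.......
OOO.....
...O....
.O.O.O..
.O....OO
OO......
....OOO.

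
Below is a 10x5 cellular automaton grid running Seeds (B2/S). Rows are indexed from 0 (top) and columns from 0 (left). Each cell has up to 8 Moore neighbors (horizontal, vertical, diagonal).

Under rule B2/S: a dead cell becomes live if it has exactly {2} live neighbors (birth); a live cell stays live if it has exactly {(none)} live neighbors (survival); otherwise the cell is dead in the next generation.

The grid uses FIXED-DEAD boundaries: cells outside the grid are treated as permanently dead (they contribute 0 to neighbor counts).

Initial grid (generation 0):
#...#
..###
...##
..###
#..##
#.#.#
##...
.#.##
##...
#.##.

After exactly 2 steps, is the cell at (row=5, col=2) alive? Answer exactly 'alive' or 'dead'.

Answer: dead

Derivation:
Simulating step by step:
Generation 0 (given above): 26 live cells
Generation 1: 5 live cells
.##..
.#...
.#...
.#...
.....
.....
.....
.....
.....
.....
Generation 2: 3 live cells
#....
.....
.....
#.#..
.....
.....
.....
.....
.....
.....

Cell (5,2) at generation 2: 0 -> dead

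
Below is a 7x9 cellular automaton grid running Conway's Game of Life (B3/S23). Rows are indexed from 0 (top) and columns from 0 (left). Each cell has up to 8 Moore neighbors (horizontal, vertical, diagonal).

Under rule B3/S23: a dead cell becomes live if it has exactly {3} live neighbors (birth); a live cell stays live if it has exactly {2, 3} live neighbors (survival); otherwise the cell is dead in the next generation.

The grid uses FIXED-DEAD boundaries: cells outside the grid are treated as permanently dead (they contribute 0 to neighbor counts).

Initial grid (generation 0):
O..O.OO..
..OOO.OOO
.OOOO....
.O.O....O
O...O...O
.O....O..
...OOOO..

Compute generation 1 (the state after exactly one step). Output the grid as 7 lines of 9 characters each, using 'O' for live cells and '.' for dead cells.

Simulating step by step:
Generation 0 (given above): 26 live cells
Generation 1: 21 live cells
(generation 1 grid is the final answer)

Answer: ..OO.OO..
......OO.
.O...O..O
OO.......
OOO....O.
...O..OO.
....OOO..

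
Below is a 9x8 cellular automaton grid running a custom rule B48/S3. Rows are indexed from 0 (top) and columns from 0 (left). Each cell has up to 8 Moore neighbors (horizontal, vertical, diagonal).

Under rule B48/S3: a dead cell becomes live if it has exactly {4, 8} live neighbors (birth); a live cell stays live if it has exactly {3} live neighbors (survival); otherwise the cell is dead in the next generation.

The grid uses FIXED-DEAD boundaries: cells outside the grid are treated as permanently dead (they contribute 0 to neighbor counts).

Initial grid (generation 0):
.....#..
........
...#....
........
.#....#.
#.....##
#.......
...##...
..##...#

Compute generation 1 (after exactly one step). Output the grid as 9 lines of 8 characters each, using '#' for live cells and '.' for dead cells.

Answer: ........
........
........
........
........
........
........
...#....
...#....

Derivation:
Simulating step by step:
Generation 0 (given above): 13 live cells
Generation 1: 2 live cells
(generation 1 grid is the final answer)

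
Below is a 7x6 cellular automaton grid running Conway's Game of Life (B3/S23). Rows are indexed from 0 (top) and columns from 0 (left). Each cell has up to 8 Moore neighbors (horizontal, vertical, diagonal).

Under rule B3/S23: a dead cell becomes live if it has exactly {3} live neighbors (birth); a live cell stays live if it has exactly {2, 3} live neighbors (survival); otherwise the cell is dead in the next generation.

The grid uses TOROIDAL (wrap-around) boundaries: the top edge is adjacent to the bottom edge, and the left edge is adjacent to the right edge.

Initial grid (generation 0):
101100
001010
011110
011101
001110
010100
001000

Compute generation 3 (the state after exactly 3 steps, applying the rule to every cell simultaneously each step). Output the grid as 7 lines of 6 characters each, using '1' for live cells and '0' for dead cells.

Simulating step by step:
Generation 0 (given above): 19 live cells
Generation 1: 10 live cells
001000
000011
100001
100001
100000
010010
000000
Generation 2: 6 live cells
000000
100011
000000
010000
110000
000000
000000
Generation 3: 8 live cells
(generation 3 grid is the final answer)

Answer: 000001
000001
100001
110000
110000
000000
000000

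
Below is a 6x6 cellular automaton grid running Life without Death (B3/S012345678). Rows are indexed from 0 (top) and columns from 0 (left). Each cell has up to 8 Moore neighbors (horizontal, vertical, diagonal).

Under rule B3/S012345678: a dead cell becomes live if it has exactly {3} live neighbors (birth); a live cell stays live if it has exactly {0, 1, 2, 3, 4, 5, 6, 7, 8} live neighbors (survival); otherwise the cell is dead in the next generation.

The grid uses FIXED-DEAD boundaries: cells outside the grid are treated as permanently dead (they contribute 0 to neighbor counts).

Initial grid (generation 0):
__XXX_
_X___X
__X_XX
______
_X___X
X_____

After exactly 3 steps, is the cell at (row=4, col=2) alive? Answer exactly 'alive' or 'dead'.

Answer: dead

Derivation:
Simulating step by step:
Generation 0 (given above): 11 live cells
Generation 1: 13 live cells
__XXX_
_X___X
__X_XX
____XX
_X___X
X_____
Generation 2: 16 live cells
__XXX_
_X___X
__XXXX
___XXX
_X__XX
X_____
Generation 3: 17 live cells
__XXX_
_X___X
__XXXX
___XXX
_X_XXX
X_____

Cell (4,2) at generation 3: 0 -> dead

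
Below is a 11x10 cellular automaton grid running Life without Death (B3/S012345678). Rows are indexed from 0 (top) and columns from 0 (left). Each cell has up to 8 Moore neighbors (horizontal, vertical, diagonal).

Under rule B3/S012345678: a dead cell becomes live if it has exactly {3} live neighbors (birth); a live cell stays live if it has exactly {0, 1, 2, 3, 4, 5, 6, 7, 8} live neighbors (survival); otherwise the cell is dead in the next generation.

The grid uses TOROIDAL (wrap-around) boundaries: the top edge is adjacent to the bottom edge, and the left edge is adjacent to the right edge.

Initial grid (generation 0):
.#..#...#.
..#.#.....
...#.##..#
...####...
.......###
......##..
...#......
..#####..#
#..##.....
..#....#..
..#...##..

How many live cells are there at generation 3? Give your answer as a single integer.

Simulating step by step:
Generation 0 (given above): 33 live cells
Generation 1: 48 live cells
.##.##.##.
..#.#.....
..##.##..#
...####..#
....#..###
......##..
..##...#..
..#####..#
##.##.#...
.##...##..
.###..###.
Generation 2: 61 live cells
.##.##.##.
..#.#..##.
..##.##..#
#.#####..#
...##..###
...#..##..
..##...##.
#.######.#
##.##.#...
.##.#.###.
#####.###.
Generation 3: 69 live cells
###.##.##.
..#.#..###
#.##.##..#
#######..#
#..##..###
...#..##.#
.###...###
#.######.#
##.##.#...
.##.#.###.
#####.###.
Population at generation 3: 69

Answer: 69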